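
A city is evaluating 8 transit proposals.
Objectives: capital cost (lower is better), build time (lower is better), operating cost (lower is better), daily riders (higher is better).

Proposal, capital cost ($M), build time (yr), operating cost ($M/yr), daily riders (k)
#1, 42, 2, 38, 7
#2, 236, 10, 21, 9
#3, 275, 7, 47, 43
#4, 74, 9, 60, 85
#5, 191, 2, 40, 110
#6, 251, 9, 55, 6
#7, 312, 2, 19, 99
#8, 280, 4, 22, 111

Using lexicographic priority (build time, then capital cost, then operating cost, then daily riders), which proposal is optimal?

First minimize build time: best is 2, kept {#1, #5, #7}.
Then minimize capital cost: best is 42, kept {#1}.

#1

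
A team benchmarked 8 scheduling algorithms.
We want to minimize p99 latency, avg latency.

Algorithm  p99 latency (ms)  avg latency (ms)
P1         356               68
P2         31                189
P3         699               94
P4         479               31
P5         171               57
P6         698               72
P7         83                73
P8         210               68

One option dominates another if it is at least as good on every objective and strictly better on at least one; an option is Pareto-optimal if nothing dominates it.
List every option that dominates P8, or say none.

P5

P5: p99 latency 171≤210, avg latency 57≤68 — dominates P8.
Others (P1, P2, P3, P4, P6, P7) are each worse than P8 on at least one objective.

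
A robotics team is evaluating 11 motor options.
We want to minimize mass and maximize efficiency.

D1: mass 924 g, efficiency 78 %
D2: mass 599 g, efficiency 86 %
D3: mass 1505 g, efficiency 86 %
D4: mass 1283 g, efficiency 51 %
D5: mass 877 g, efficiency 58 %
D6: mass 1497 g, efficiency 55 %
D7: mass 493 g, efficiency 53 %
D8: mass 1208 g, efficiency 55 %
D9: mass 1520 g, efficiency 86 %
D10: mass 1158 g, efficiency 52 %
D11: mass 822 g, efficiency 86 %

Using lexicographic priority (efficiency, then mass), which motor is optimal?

D2

First maximize efficiency: best is 86, kept {D2, D3, D9, D11}.
Then minimize mass: best is 599, kept {D2}.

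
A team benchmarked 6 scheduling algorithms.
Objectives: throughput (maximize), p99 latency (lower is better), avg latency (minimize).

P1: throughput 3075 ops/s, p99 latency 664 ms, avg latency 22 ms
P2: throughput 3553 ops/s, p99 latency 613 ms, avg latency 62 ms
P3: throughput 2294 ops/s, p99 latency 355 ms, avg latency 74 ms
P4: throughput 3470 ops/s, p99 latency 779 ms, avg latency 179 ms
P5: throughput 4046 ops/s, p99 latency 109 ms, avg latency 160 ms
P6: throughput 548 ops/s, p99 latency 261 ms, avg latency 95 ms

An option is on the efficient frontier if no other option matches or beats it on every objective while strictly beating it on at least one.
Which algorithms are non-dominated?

P1, P2, P3, P5, P6

P1: not dominated (best avg latency).
P2: not dominated.
P3: not dominated.
P4: dominated by P2 (throughput 3553≥3470, p99 latency 613≤779, avg latency 62≤179).
P5: not dominated (best throughput).
P6: not dominated.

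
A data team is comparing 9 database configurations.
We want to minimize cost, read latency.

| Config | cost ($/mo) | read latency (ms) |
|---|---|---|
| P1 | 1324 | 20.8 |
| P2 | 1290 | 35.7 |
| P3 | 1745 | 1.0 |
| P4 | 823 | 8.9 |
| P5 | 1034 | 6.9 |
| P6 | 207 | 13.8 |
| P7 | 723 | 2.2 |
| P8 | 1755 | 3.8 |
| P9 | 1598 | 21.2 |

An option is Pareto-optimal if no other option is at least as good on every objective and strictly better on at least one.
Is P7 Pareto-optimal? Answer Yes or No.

P1: worse on cost (1324 vs 723).
P2: worse on cost (1290 vs 723).
P3: worse on cost (1745 vs 723).
P4: worse on cost (823 vs 723).
P5: worse on cost (1034 vs 723).
P6: worse on read latency (13.8 vs 2.2).
P8: worse on cost (1755 vs 723).
P9: worse on cost (1598 vs 723).
No option is at least as good as P7 on every objective and strictly better on one.

Yes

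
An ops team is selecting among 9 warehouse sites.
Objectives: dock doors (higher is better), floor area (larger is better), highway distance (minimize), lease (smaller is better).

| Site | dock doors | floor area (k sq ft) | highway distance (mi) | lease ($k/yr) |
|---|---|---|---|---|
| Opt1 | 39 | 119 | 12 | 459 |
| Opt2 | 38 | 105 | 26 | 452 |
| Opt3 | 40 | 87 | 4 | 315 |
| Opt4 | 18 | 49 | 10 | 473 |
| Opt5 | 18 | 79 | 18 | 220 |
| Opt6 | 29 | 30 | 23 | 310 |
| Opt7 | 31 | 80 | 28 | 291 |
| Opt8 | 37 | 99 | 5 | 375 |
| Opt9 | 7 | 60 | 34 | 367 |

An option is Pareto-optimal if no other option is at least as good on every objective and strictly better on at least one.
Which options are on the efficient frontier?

Opt1: not dominated (best floor area).
Opt2: not dominated.
Opt3: not dominated (best dock doors).
Opt4: dominated by Opt3 (dock doors 40≥18, floor area 87≥49, highway distance 4≤10, lease 315≤473).
Opt5: not dominated (best lease).
Opt6: not dominated.
Opt7: not dominated.
Opt8: not dominated.
Opt9: dominated by Opt3 (dock doors 40≥7, floor area 87≥60, highway distance 4≤34, lease 315≤367).

Opt1, Opt2, Opt3, Opt5, Opt6, Opt7, Opt8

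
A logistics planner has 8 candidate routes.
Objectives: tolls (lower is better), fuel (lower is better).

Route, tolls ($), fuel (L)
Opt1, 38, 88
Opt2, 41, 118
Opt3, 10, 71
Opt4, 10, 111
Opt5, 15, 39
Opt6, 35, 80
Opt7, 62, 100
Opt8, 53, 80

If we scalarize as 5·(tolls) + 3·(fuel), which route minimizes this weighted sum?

Opt1: 5·38 + 3·88 = 454
Opt2: 5·41 + 3·118 = 559
Opt3: 5·10 + 3·71 = 263
Opt4: 5·10 + 3·111 = 383
Opt5: 5·15 + 3·39 = 192
Opt6: 5·35 + 3·80 = 415
Opt7: 5·62 + 3·100 = 610
Opt8: 5·53 + 3·80 = 505
Lowest: Opt5 at 192.

Opt5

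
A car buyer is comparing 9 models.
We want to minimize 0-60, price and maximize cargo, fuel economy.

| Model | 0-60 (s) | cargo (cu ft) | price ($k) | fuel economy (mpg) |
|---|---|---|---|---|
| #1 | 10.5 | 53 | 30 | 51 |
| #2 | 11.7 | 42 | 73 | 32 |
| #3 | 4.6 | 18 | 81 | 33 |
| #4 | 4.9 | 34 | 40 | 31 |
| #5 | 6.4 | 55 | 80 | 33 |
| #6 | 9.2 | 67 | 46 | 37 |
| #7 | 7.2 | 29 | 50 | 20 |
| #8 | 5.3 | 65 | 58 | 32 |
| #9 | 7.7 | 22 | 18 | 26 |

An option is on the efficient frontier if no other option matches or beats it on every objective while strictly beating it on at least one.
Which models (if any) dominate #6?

#1: worse on 0-60 (10.5 vs 9.2).
#2: worse on 0-60 (11.7 vs 9.2).
#3: worse on cargo (18 vs 67).
#4: worse on cargo (34 vs 67).
#5: worse on cargo (55 vs 67).
#7: worse on cargo (29 vs 67).
#8: worse on cargo (65 vs 67).
#9: worse on cargo (22 vs 67).
No option dominates #6.

none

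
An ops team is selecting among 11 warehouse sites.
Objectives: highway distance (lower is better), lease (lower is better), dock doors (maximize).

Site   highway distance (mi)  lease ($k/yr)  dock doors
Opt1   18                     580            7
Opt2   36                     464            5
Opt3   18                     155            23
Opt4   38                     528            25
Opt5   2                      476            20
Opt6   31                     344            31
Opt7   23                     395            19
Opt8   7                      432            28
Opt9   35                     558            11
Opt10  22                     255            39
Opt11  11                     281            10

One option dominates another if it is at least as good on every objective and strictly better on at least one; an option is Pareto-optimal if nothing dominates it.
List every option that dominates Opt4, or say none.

Opt6: highway distance 31≤38, lease 344≤528, dock doors 31≥25 — dominates Opt4.
Opt8: highway distance 7≤38, lease 432≤528, dock doors 28≥25 — dominates Opt4.
Opt10: highway distance 22≤38, lease 255≤528, dock doors 39≥25 — dominates Opt4.
Others (Opt1, Opt2, Opt3, Opt5, Opt7, Opt9, Opt11) are each worse than Opt4 on at least one objective.

Opt6, Opt8, Opt10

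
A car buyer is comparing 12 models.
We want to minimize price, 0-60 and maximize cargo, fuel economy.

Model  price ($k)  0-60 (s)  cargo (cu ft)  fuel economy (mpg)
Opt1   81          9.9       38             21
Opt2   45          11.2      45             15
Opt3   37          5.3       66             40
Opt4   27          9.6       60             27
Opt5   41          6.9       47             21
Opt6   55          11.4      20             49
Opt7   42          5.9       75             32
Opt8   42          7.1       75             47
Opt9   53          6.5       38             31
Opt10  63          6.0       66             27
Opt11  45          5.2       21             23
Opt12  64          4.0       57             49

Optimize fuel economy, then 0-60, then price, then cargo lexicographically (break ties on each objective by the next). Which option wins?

First maximize fuel economy: best is 49, kept {Opt6, Opt12}.
Then minimize 0-60: best is 4.0, kept {Opt12}.

Opt12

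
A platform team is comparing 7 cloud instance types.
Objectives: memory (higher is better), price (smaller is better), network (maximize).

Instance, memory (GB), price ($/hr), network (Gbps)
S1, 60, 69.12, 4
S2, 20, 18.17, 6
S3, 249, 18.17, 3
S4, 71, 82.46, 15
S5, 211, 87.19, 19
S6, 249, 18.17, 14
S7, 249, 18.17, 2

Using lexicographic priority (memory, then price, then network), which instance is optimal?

First maximize memory: best is 249, kept {S3, S6, S7}.
Then minimize price: best is 18.17, kept {S3, S6, S7}.
Then maximize network: best is 14, kept {S6}.

S6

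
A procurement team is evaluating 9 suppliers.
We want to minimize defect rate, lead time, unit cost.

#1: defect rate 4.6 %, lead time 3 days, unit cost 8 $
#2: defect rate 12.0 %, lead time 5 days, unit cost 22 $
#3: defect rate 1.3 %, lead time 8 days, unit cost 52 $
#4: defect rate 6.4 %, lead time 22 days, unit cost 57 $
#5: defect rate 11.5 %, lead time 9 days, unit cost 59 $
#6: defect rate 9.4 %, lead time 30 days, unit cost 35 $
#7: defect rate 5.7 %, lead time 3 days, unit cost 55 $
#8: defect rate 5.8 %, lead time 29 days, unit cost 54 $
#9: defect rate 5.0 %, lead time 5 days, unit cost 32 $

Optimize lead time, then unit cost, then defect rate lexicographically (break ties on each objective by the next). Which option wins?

First minimize lead time: best is 3, kept {#1, #7}.
Then minimize unit cost: best is 8, kept {#1}.

#1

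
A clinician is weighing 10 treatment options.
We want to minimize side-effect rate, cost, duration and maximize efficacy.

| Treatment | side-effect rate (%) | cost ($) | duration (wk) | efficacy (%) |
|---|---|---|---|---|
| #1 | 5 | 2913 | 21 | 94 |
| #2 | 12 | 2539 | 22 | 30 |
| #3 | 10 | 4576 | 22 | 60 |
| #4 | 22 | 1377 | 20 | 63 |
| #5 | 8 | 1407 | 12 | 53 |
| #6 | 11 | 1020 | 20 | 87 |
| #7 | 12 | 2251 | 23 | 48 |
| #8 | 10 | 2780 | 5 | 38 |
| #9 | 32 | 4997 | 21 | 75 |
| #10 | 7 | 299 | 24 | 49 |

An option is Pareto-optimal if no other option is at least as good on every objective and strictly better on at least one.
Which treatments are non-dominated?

#1, #5, #6, #8, #10

#1: not dominated (best side-effect rate).
#2: dominated by #5 (side-effect rate 8≤12, cost 1407≤2539, duration 12≤22, efficacy 53≥30).
#3: dominated by #1 (side-effect rate 5≤10, cost 2913≤4576, duration 21≤22, efficacy 94≥60).
#4: dominated by #6 (side-effect rate 11≤22, cost 1020≤1377, duration 20≤20, efficacy 87≥63).
#5: not dominated.
#6: not dominated.
#7: dominated by #5 (side-effect rate 8≤12, cost 1407≤2251, duration 12≤23, efficacy 53≥48).
#8: not dominated (best duration).
#9: dominated by #1 (side-effect rate 5≤32, cost 2913≤4997, duration 21≤21, efficacy 94≥75).
#10: not dominated (best cost).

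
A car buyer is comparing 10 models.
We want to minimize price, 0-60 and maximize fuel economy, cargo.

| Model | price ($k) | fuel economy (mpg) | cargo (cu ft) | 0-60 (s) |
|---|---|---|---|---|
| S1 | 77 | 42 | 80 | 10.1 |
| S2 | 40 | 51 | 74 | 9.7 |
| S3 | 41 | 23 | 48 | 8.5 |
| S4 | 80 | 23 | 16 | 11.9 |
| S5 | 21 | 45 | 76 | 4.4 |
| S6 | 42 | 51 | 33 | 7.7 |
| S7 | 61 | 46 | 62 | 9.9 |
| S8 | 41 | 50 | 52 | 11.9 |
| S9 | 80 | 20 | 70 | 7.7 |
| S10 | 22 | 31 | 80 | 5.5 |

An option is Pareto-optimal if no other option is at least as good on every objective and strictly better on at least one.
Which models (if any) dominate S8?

S2: price 40≤41, fuel economy 51≥50, cargo 74≥52, 0-60 9.7≤11.9 — dominates S8.
Others (S1, S3, S4, S5, S6, S7, S9, S10) are each worse than S8 on at least one objective.

S2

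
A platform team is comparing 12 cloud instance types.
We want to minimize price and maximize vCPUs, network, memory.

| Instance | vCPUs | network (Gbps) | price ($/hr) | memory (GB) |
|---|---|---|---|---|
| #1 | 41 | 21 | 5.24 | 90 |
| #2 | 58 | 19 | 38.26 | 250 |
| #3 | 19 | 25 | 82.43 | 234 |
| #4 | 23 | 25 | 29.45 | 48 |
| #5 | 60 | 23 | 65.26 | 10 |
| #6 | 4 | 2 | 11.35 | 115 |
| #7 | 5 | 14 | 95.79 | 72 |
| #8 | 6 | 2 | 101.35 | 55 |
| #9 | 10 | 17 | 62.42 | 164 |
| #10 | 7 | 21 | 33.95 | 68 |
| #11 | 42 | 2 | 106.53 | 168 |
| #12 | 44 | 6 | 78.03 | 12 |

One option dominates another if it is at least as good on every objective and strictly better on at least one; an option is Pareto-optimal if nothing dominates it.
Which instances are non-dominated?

#1, #2, #3, #4, #5, #6

#1: not dominated (best price).
#2: not dominated (best memory).
#3: not dominated.
#4: not dominated.
#5: not dominated (best vCPUs).
#6: not dominated.
#7: dominated by #1 (vCPUs 41≥5, network 21≥14, price 5.24≤95.79, memory 90≥72).
#8: dominated by #1 (vCPUs 41≥6, network 21≥2, price 5.24≤101.35, memory 90≥55).
#9: dominated by #2 (vCPUs 58≥10, network 19≥17, price 38.26≤62.42, memory 250≥164).
#10: dominated by #1 (vCPUs 41≥7, network 21≥21, price 5.24≤33.95, memory 90≥68).
#11: dominated by #2 (vCPUs 58≥42, network 19≥2, price 38.26≤106.53, memory 250≥168).
#12: dominated by #2 (vCPUs 58≥44, network 19≥6, price 38.26≤78.03, memory 250≥12).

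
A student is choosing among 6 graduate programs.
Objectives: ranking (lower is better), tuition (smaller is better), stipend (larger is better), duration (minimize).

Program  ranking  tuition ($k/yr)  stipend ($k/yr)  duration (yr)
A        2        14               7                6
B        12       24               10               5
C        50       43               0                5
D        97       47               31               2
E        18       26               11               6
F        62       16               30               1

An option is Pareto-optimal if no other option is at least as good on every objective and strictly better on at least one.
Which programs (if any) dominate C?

B: ranking 12≤50, tuition 24≤43, stipend 10≥0, duration 5≤5 — dominates C.
Others (A, D, E, F) are each worse than C on at least one objective.

B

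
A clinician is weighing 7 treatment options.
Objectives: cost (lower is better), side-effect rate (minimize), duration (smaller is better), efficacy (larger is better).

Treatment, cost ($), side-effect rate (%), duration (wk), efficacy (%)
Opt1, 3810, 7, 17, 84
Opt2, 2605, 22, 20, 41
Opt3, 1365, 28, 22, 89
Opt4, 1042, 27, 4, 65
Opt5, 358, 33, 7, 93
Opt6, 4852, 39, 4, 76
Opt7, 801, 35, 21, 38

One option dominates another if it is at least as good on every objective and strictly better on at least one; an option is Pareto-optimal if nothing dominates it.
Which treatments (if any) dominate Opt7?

Opt5

Opt5: cost 358≤801, side-effect rate 33≤35, duration 7≤21, efficacy 93≥38 — dominates Opt7.
Others (Opt1, Opt2, Opt3, Opt4, Opt6) are each worse than Opt7 on at least one objective.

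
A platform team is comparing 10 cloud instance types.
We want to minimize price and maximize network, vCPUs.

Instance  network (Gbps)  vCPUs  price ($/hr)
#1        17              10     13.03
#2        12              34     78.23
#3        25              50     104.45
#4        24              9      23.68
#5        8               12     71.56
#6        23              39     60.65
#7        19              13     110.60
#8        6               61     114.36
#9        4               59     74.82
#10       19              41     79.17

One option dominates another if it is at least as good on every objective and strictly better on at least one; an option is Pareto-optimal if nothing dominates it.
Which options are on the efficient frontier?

#1: not dominated (best price).
#2: dominated by #6 (network 23≥12, vCPUs 39≥34, price 60.65≤78.23).
#3: not dominated (best network).
#4: not dominated.
#5: dominated by #6 (network 23≥8, vCPUs 39≥12, price 60.65≤71.56).
#6: not dominated.
#7: dominated by #3 (network 25≥19, vCPUs 50≥13, price 104.45≤110.60).
#8: not dominated (best vCPUs).
#9: not dominated.
#10: not dominated.

#1, #3, #4, #6, #8, #9, #10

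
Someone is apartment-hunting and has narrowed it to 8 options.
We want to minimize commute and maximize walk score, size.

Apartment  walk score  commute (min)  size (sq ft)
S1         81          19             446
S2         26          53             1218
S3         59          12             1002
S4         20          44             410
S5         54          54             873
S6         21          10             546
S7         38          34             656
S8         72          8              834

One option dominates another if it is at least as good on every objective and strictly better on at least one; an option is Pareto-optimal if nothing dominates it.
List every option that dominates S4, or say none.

S1: walk score 81≥20, commute 19≤44, size 446≥410 — dominates S4.
S3: walk score 59≥20, commute 12≤44, size 1002≥410 — dominates S4.
S6: walk score 21≥20, commute 10≤44, size 546≥410 — dominates S4.
S7: walk score 38≥20, commute 34≤44, size 656≥410 — dominates S4.
S8: walk score 72≥20, commute 8≤44, size 834≥410 — dominates S4.
Others (S2, S5) are each worse than S4 on at least one objective.

S1, S3, S6, S7, S8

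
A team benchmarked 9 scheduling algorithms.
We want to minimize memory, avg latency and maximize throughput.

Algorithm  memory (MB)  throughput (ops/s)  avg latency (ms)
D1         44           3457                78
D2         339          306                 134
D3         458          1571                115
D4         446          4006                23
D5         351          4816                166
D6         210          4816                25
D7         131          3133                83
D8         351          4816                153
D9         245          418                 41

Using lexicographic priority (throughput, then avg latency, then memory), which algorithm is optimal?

First maximize throughput: best is 4816, kept {D5, D6, D8}.
Then minimize avg latency: best is 25, kept {D6}.

D6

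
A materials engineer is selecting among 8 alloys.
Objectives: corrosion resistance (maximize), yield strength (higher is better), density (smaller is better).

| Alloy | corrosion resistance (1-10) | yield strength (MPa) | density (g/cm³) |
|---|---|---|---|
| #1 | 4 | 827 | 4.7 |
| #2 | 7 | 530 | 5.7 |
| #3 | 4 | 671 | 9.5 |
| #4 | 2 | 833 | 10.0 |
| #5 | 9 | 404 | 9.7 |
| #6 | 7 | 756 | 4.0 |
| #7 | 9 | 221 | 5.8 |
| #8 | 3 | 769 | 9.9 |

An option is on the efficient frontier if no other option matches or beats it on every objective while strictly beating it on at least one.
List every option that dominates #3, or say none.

#1, #6

#1: corrosion resistance 4≥4, yield strength 827≥671, density 4.7≤9.5 — dominates #3.
#6: corrosion resistance 7≥4, yield strength 756≥671, density 4.0≤9.5 — dominates #3.
Others (#2, #4, #5, #7, #8) are each worse than #3 on at least one objective.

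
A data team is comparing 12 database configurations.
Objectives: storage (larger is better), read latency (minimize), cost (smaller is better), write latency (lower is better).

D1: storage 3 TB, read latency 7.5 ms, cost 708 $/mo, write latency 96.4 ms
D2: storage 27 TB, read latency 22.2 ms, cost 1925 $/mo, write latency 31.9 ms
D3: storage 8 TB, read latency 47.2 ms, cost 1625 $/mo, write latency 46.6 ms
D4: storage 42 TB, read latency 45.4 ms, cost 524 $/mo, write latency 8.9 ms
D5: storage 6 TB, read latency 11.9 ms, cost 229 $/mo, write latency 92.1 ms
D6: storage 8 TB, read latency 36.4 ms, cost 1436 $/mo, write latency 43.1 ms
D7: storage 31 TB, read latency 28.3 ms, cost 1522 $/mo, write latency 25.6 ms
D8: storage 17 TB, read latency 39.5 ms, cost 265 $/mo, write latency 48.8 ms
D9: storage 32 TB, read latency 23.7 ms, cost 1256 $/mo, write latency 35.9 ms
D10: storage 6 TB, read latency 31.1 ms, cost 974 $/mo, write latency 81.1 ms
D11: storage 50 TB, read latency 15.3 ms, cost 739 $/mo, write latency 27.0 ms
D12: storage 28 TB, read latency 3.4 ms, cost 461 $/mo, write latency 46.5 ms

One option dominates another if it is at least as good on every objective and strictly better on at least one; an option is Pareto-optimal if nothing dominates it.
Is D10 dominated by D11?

Yes

D11 vs D10: storage 50≥6, read latency 15.3≤31.1, cost 739≤974, write latency 27.0≤81.1 — D11 is at least as good on every objective with at least one strict improvement.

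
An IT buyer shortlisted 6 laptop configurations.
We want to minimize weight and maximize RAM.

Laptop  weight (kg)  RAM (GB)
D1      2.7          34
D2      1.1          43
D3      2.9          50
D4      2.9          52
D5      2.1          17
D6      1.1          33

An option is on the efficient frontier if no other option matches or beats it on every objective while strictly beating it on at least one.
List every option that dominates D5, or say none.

D2: weight 1.1≤2.1, RAM 43≥17 — dominates D5.
D6: weight 1.1≤2.1, RAM 33≥17 — dominates D5.
Others (D1, D3, D4) are each worse than D5 on at least one objective.

D2, D6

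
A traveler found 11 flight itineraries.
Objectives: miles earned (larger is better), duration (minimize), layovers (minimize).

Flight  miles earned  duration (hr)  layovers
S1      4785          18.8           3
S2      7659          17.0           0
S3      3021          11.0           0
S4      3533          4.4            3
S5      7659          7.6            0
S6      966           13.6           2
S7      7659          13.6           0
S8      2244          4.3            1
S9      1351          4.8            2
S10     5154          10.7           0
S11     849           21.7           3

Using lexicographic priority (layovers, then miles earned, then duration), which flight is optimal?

S5

First minimize layovers: best is 0, kept {S2, S3, S5, S7, S10}.
Then maximize miles earned: best is 7659, kept {S2, S5, S7}.
Then minimize duration: best is 7.6, kept {S5}.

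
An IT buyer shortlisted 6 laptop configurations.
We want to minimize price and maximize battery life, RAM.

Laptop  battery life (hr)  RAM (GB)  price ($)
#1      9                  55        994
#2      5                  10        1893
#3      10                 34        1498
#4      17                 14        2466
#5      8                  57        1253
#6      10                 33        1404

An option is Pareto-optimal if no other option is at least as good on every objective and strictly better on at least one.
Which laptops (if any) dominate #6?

none

#1: worse on battery life (9 vs 10).
#2: worse on battery life (5 vs 10).
#3: worse on price (1498 vs 1404).
#4: worse on RAM (14 vs 33).
#5: worse on battery life (8 vs 10).
No option dominates #6.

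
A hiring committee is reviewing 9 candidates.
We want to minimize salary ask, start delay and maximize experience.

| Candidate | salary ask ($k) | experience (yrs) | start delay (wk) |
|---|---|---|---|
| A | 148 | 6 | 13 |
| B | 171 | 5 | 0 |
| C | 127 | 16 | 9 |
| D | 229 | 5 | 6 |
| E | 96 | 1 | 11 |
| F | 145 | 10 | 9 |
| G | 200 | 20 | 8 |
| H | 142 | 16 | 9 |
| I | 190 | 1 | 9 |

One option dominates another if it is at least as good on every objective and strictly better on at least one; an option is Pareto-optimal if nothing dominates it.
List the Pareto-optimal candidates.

A: dominated by C (salary ask 127≤148, experience 16≥6, start delay 9≤13).
B: not dominated (best start delay).
C: not dominated.
D: dominated by B (salary ask 171≤229, experience 5≥5, start delay 0≤6).
E: not dominated (best salary ask).
F: dominated by C (salary ask 127≤145, experience 16≥10, start delay 9≤9).
G: not dominated (best experience).
H: dominated by C (salary ask 127≤142, experience 16≥16, start delay 9≤9).
I: dominated by B (salary ask 171≤190, experience 5≥1, start delay 0≤9).

B, C, E, G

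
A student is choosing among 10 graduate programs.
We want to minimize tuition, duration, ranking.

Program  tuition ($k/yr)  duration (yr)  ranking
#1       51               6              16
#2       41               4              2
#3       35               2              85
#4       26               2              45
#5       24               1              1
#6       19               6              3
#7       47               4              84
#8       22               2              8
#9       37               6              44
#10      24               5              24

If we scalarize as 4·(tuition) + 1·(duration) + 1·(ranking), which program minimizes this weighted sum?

#1: 4·51 + 1·6 + 1·16 = 226
#2: 4·41 + 1·4 + 1·2 = 170
#3: 4·35 + 1·2 + 1·85 = 227
#4: 4·26 + 1·2 + 1·45 = 151
#5: 4·24 + 1·1 + 1·1 = 98
#6: 4·19 + 1·6 + 1·3 = 85
#7: 4·47 + 1·4 + 1·84 = 276
#8: 4·22 + 1·2 + 1·8 = 98
#9: 4·37 + 1·6 + 1·44 = 198
#10: 4·24 + 1·5 + 1·24 = 125
Lowest: #6 at 85.

#6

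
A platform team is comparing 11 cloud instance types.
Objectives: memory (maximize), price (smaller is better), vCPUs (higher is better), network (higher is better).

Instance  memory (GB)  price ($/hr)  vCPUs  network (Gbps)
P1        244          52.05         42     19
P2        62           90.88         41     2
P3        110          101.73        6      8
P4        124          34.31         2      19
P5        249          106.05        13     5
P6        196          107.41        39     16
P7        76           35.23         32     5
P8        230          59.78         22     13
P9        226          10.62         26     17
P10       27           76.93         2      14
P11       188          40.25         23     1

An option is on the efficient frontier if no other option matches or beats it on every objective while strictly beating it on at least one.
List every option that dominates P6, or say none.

P1

P1: memory 244≥196, price 52.05≤107.41, vCPUs 42≥39, network 19≥16 — dominates P6.
Others (P2, P3, P4, P5, P7, P8, P9, P10, P11) are each worse than P6 on at least one objective.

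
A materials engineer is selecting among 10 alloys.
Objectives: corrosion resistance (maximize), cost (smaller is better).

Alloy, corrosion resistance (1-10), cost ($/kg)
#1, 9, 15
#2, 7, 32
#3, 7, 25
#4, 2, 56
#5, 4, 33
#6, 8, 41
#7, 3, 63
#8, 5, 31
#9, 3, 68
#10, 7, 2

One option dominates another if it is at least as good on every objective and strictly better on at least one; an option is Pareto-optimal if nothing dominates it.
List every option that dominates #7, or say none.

#1: corrosion resistance 9≥3, cost 15≤63 — dominates #7.
#2: corrosion resistance 7≥3, cost 32≤63 — dominates #7.
#3: corrosion resistance 7≥3, cost 25≤63 — dominates #7.
#5: corrosion resistance 4≥3, cost 33≤63 — dominates #7.
#6: corrosion resistance 8≥3, cost 41≤63 — dominates #7.
#8: corrosion resistance 5≥3, cost 31≤63 — dominates #7.
#10: corrosion resistance 7≥3, cost 2≤63 — dominates #7.
Others (#4, #9) are each worse than #7 on at least one objective.

#1, #2, #3, #5, #6, #8, #10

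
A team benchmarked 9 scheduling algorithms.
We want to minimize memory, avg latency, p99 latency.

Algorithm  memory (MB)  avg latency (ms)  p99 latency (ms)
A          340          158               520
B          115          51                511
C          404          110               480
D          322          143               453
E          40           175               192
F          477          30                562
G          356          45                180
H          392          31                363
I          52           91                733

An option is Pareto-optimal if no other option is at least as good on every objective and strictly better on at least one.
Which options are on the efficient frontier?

B, D, E, F, G, H, I

A: dominated by B (memory 115≤340, avg latency 51≤158, p99 latency 511≤520).
B: not dominated.
C: dominated by G (memory 356≤404, avg latency 45≤110, p99 latency 180≤480).
D: not dominated.
E: not dominated (best memory).
F: not dominated (best avg latency).
G: not dominated (best p99 latency).
H: not dominated.
I: not dominated.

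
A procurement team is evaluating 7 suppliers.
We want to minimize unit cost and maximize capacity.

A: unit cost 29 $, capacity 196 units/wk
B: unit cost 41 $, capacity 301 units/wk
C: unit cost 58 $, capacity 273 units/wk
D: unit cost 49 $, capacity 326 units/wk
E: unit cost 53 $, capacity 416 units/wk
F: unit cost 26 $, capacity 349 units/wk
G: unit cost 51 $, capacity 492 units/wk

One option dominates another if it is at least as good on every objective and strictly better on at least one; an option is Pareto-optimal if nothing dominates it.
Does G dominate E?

G vs E: unit cost 51≤53, capacity 492≥416 — G is at least as good on every objective with at least one strict improvement.

Yes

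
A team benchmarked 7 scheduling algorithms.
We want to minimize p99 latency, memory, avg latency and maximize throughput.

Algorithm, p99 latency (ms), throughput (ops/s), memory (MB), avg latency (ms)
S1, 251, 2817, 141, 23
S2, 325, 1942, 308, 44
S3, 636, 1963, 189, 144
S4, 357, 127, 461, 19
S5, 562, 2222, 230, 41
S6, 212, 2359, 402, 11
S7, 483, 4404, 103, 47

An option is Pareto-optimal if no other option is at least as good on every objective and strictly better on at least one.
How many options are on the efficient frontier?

S1: not dominated.
S2: dominated by S1 (p99 latency 251≤325, throughput 2817≥1942, memory 141≤308, avg latency 23≤44).
S3: dominated by S1 (p99 latency 251≤636, throughput 2817≥1963, memory 141≤189, avg latency 23≤144).
S4: dominated by S6 (p99 latency 212≤357, throughput 2359≥127, memory 402≤461, avg latency 11≤19).
S5: dominated by S1 (p99 latency 251≤562, throughput 2817≥2222, memory 141≤230, avg latency 23≤41).
S6: not dominated (best p99 latency).
S7: not dominated (best throughput).
Pareto-optimal: S1, S6, S7 → 3.

3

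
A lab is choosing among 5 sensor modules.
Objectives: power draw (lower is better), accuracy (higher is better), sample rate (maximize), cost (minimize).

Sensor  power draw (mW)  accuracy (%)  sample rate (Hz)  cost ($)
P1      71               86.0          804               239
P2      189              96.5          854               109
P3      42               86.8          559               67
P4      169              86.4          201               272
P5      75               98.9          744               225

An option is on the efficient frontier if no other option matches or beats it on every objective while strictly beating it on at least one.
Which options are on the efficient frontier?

P1, P2, P3, P5

P1: not dominated.
P2: not dominated (best sample rate).
P3: not dominated (best power draw).
P4: dominated by P3 (power draw 42≤169, accuracy 86.8≥86.4, sample rate 559≥201, cost 67≤272).
P5: not dominated (best accuracy).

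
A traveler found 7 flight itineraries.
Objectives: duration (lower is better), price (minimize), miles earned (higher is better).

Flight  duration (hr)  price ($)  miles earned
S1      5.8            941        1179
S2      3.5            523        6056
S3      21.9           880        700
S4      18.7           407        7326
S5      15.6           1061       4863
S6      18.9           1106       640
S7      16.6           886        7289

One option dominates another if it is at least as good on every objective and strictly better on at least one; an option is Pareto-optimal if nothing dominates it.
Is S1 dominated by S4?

S4 vs S1: S4 is worse on duration (18.7 vs 5.8), so it does not dominate S1.

No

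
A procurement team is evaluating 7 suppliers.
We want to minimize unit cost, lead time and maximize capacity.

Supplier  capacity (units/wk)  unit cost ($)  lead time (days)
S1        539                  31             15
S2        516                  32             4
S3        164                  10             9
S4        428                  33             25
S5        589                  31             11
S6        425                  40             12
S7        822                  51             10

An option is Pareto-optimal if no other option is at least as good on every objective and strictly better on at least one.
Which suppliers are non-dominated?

S1: dominated by S5 (capacity 589≥539, unit cost 31≤31, lead time 11≤15).
S2: not dominated (best lead time).
S3: not dominated (best unit cost).
S4: dominated by S1 (capacity 539≥428, unit cost 31≤33, lead time 15≤25).
S5: not dominated.
S6: dominated by S2 (capacity 516≥425, unit cost 32≤40, lead time 4≤12).
S7: not dominated (best capacity).

S2, S3, S5, S7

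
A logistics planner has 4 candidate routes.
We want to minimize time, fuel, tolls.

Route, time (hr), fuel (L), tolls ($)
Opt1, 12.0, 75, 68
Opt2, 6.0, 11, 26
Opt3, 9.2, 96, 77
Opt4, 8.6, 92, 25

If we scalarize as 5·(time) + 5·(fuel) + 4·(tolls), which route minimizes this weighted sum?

Opt1: 5·12.0 + 5·75 + 4·68 = 707.0
Opt2: 5·6.0 + 5·11 + 4·26 = 189.0
Opt3: 5·9.2 + 5·96 + 4·77 = 834.0
Opt4: 5·8.6 + 5·92 + 4·25 = 603.0
Lowest: Opt2 at 189.0.

Opt2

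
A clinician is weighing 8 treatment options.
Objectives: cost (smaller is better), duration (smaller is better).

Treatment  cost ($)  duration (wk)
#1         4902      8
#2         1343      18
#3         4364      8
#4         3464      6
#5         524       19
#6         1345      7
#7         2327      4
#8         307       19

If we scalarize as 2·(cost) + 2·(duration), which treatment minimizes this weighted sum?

#8

#1: 2·4902 + 2·8 = 9820
#2: 2·1343 + 2·18 = 2722
#3: 2·4364 + 2·8 = 8744
#4: 2·3464 + 2·6 = 6940
#5: 2·524 + 2·19 = 1086
#6: 2·1345 + 2·7 = 2704
#7: 2·2327 + 2·4 = 4662
#8: 2·307 + 2·19 = 652
Lowest: #8 at 652.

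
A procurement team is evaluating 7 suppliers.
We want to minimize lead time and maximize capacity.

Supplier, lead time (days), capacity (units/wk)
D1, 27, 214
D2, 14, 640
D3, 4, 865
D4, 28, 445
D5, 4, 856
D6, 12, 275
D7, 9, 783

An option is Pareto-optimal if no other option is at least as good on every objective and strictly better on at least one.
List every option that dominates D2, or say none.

D3, D5, D7

D3: lead time 4≤14, capacity 865≥640 — dominates D2.
D5: lead time 4≤14, capacity 856≥640 — dominates D2.
D7: lead time 9≤14, capacity 783≥640 — dominates D2.
Others (D1, D4, D6) are each worse than D2 on at least one objective.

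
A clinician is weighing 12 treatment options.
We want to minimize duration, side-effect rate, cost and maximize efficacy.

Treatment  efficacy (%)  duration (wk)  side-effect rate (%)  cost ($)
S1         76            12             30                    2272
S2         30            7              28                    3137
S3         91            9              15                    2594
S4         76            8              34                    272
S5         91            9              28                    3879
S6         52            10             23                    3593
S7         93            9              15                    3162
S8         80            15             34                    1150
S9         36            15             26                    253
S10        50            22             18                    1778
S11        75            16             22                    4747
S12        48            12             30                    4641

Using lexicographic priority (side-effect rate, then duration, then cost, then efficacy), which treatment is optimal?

First minimize side-effect rate: best is 15, kept {S3, S7}.
Then minimize duration: best is 9, kept {S3, S7}.
Then minimize cost: best is 2594, kept {S3}.

S3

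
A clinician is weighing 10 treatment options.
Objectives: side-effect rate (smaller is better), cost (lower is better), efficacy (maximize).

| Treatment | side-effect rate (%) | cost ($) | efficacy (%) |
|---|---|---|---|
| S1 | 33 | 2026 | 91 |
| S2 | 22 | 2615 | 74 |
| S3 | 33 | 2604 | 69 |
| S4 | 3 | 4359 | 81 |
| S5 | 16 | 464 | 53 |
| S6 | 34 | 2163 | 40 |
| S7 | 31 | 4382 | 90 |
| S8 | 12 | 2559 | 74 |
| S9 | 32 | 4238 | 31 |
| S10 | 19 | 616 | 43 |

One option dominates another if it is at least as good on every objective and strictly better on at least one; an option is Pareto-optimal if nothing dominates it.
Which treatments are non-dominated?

S1: not dominated (best efficacy).
S2: dominated by S8 (side-effect rate 12≤22, cost 2559≤2615, efficacy 74≥74).
S3: dominated by S1 (side-effect rate 33≤33, cost 2026≤2604, efficacy 91≥69).
S4: not dominated (best side-effect rate).
S5: not dominated (best cost).
S6: dominated by S1 (side-effect rate 33≤34, cost 2026≤2163, efficacy 91≥40).
S7: not dominated.
S8: not dominated.
S9: dominated by S2 (side-effect rate 22≤32, cost 2615≤4238, efficacy 74≥31).
S10: dominated by S5 (side-effect rate 16≤19, cost 464≤616, efficacy 53≥43).

S1, S4, S5, S7, S8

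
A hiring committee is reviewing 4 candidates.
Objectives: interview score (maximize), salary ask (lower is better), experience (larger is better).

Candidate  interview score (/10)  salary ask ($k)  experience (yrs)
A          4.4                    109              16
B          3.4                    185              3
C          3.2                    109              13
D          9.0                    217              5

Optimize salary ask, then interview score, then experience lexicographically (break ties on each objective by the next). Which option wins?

A

First minimize salary ask: best is 109, kept {A, C}.
Then maximize interview score: best is 4.4, kept {A}.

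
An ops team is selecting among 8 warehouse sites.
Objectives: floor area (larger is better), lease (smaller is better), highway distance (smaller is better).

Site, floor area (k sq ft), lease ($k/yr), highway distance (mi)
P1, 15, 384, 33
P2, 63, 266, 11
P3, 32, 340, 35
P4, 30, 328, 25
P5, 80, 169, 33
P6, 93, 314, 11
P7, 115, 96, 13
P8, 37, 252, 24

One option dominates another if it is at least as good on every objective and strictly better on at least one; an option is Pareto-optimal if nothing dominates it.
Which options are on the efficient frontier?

P2, P6, P7

P1: dominated by P2 (floor area 63≥15, lease 266≤384, highway distance 11≤33).
P2: not dominated.
P3: dominated by P2 (floor area 63≥32, lease 266≤340, highway distance 11≤35).
P4: dominated by P2 (floor area 63≥30, lease 266≤328, highway distance 11≤25).
P5: dominated by P7 (floor area 115≥80, lease 96≤169, highway distance 13≤33).
P6: not dominated.
P7: not dominated (best floor area).
P8: dominated by P7 (floor area 115≥37, lease 96≤252, highway distance 13≤24).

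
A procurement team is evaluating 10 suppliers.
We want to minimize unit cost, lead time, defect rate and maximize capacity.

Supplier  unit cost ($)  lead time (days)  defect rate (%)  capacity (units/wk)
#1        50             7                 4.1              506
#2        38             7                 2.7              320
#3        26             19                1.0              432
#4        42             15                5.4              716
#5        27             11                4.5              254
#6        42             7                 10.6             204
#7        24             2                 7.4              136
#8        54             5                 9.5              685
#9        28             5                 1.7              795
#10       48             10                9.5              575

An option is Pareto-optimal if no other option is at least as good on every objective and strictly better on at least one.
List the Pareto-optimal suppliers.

#1: dominated by #9 (unit cost 28≤50, lead time 5≤7, defect rate 1.7≤4.1, capacity 795≥506).
#2: dominated by #9 (unit cost 28≤38, lead time 5≤7, defect rate 1.7≤2.7, capacity 795≥320).
#3: not dominated (best defect rate).
#4: dominated by #9 (unit cost 28≤42, lead time 5≤15, defect rate 1.7≤5.4, capacity 795≥716).
#5: not dominated.
#6: dominated by #2 (unit cost 38≤42, lead time 7≤7, defect rate 2.7≤10.6, capacity 320≥204).
#7: not dominated (best unit cost).
#8: dominated by #9 (unit cost 28≤54, lead time 5≤5, defect rate 1.7≤9.5, capacity 795≥685).
#9: not dominated (best capacity).
#10: dominated by #9 (unit cost 28≤48, lead time 5≤10, defect rate 1.7≤9.5, capacity 795≥575).

#3, #5, #7, #9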